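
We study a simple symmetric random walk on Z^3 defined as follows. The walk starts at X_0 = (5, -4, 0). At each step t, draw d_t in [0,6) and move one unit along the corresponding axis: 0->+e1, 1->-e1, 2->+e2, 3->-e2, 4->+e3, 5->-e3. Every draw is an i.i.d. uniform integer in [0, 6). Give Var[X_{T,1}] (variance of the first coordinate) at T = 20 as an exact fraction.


Outcome values over d=0..5: [1, -1, 0, 0, 0, 0]
Σy = 0, Σy² = 2, M = 6
μ = 0/6 = 0,  σ² = 2/6 − (0)² = 1/3
Independent increments: Var[X_20] = 20·σ² = 20·(1/3) = 20/3

20/3


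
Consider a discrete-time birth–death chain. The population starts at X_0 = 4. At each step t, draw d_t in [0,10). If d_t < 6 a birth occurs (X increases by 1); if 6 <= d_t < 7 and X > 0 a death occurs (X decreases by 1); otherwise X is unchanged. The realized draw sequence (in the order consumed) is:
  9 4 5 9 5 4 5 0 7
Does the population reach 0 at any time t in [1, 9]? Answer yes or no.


no

t=0: X=4, d=9 → hold, X_1=4
t=1: X=4, d=4 → birth, X_2=5
t=2: X=5, d=5 → birth, X_3=6
t=3: X=6, d=9 → hold, X_4=6
t=4: X=6, d=5 → birth, X_5=7
t=5: X=7, d=4 → birth, X_6=8
t=6: X=8, d=5 → birth, X_7=9
t=7: X=9, d=0 → birth, X_8=10
t=8: X=10, d=7 → hold, X_9=10


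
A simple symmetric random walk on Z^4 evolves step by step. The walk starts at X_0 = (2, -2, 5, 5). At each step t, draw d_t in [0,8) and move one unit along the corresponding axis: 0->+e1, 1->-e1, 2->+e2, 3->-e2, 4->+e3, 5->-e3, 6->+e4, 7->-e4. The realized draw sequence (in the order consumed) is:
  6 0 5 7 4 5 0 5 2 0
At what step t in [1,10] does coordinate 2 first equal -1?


t=0: X=(2, -2, 5, 5), d=6 → +e4, X_1=(2, -2, 5, 6)
t=1: X=(2, -2, 5, 6), d=0 → +e1, X_2=(3, -2, 5, 6)
t=2: X=(3, -2, 5, 6), d=5 → -e3, X_3=(3, -2, 4, 6)
t=3: X=(3, -2, 4, 6), d=7 → -e4, X_4=(3, -2, 4, 5)
t=4: X=(3, -2, 4, 5), d=4 → +e3, X_5=(3, -2, 5, 5)
t=5: X=(3, -2, 5, 5), d=5 → -e3, X_6=(3, -2, 4, 5)
t=6: X=(3, -2, 4, 5), d=0 → +e1, X_7=(4, -2, 4, 5)
t=7: X=(4, -2, 4, 5), d=5 → -e3, X_8=(4, -2, 3, 5)
t=8: X=(4, -2, 3, 5), d=2 → +e2, X_9=(4, -1, 3, 5)
t=9: X=(4, -1, 3, 5), d=0 → +e1, X_10=(5, -1, 3, 5)

9


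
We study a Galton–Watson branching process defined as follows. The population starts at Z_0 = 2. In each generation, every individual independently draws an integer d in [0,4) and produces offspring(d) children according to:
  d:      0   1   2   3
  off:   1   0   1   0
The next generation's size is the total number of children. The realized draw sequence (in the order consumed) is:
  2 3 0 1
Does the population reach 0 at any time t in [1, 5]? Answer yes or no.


gen 0: Z_0=2, draws=[2, 3], offspring=[1, 0], Z_1=1
gen 1: Z_1=1, draws=[0], offspring=[1], Z_2=1
gen 2: Z_2=1, draws=[1], offspring=[0], Z_3=0
gen 3: Z_3=0, draws=[], offspring=[], Z_4=0
gen 4: Z_4=0, draws=[], offspring=[], Z_5=0

yes


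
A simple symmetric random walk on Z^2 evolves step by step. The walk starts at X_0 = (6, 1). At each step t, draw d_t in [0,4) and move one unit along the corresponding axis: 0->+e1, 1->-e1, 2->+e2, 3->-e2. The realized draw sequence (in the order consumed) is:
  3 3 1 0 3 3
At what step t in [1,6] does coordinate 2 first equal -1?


2

t=0: X=(6, 1), d=3 → -e2, X_1=(6, 0)
t=1: X=(6, 0), d=3 → -e2, X_2=(6, -1)
t=2: X=(6, -1), d=1 → -e1, X_3=(5, -1)
t=3: X=(5, -1), d=0 → +e1, X_4=(6, -1)
t=4: X=(6, -1), d=3 → -e2, X_5=(6, -2)
t=5: X=(6, -2), d=3 → -e2, X_6=(6, -3)


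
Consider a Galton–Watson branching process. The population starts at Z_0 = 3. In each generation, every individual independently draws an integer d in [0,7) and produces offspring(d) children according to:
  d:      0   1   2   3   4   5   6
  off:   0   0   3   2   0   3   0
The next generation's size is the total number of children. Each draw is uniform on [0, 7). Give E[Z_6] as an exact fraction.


786432/117649

Outcome values over d=0..6: [0, 0, 3, 2, 0, 3, 0]
Σy = 8, Σy² = 22, M = 7
μ = 8/7 = 8/7,  σ² = 22/7 − (8/7)² = 90/49
E[Z_0] = 3
E[Z_1] = 8/7·E[Z_0] = 24/7
E[Z_2] = 8/7·E[Z_1] = 192/49
E[Z_3] = 8/7·E[Z_2] = 1536/343
E[Z_4] = 8/7·E[Z_3] = 12288/2401
E[Z_5] = 8/7·E[Z_4] = 98304/16807
E[Z_6] = 8/7·E[Z_5] = 786432/117649


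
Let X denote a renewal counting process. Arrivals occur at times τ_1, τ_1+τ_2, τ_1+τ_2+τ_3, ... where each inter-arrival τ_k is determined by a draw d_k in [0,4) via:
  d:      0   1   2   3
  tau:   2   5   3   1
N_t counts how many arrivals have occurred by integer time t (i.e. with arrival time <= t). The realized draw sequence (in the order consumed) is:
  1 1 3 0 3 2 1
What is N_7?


draw d_1=1: τ_1=5, arrival time A_1=5
draw d_2=1: τ_2=5, arrival time A_2=10
draw d_3=3: τ_3=1, arrival time A_3=11
draw d_4=0: τ_4=2, arrival time A_4=13
draw d_5=3: τ_5=1, arrival time A_5=14
draw d_6=2: τ_6=3, arrival time A_6=17
draw d_7=1: τ_7=5, arrival time A_7=22
N_t over t=0..7: 0:0 1:0 2:0 3:0 4:0 5:1 6:1 7:1

1


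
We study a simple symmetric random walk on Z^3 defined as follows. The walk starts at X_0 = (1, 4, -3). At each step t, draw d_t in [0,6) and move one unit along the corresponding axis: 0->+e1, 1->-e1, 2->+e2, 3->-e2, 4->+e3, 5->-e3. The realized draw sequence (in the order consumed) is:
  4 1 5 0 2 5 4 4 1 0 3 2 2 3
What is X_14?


(1, 5, -2)

t=0: X=(1, 4, -3), d=4 → +e3, X_1=(1, 4, -2)
t=1: X=(1, 4, -2), d=1 → -e1, X_2=(0, 4, -2)
t=2: X=(0, 4, -2), d=5 → -e3, X_3=(0, 4, -3)
t=3: X=(0, 4, -3), d=0 → +e1, X_4=(1, 4, -3)
t=4: X=(1, 4, -3), d=2 → +e2, X_5=(1, 5, -3)
t=5: X=(1, 5, -3), d=5 → -e3, X_6=(1, 5, -4)
t=6: X=(1, 5, -4), d=4 → +e3, X_7=(1, 5, -3)
t=7: X=(1, 5, -3), d=4 → +e3, X_8=(1, 5, -2)
t=8: X=(1, 5, -2), d=1 → -e1, X_9=(0, 5, -2)
t=9: X=(0, 5, -2), d=0 → +e1, X_10=(1, 5, -2)
t=10: X=(1, 5, -2), d=3 → -e2, X_11=(1, 4, -2)
t=11: X=(1, 4, -2), d=2 → +e2, X_12=(1, 5, -2)
t=12: X=(1, 5, -2), d=2 → +e2, X_13=(1, 6, -2)
t=13: X=(1, 6, -2), d=3 → -e2, X_14=(1, 5, -2)


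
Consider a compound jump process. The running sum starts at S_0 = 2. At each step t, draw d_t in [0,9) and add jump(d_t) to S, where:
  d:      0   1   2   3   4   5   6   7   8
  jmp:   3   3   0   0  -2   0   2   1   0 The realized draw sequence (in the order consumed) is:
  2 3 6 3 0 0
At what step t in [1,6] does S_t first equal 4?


3

t=0: S=2, d=2, jump=0, S_1=2
t=1: S=2, d=3, jump=0, S_2=2
t=2: S=2, d=6, jump=2, S_3=4
t=3: S=4, d=3, jump=0, S_4=4
t=4: S=4, d=0, jump=3, S_5=7
t=5: S=7, d=0, jump=3, S_6=10


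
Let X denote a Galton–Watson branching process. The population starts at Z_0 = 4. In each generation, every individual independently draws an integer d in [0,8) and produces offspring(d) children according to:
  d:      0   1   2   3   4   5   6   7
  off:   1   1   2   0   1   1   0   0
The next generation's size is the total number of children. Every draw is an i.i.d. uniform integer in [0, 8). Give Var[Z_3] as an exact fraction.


2331/1024

Outcome values over d=0..7: [1, 1, 2, 0, 1, 1, 0, 0]
Σy = 6, Σy² = 8, M = 8
μ = 6/8 = 3/4,  σ² = 8/8 − (3/4)² = 7/16
V_0 = 0, E_0 = 4
V_1 = 7/16·E_0 + (3/4)²·V_0 = 7/4;  E_1 = 3
V_2 = 7/16·E_1 + (3/4)²·V_1 = 147/64;  E_2 = 9/4
V_3 = 7/16·E_2 + (3/4)²·V_2 = 2331/1024;  E_3 = 27/16


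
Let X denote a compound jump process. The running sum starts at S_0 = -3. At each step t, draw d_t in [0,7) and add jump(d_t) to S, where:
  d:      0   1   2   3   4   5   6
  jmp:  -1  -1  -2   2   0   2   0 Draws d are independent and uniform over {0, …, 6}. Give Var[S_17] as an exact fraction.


Outcome values over d=0..6: [-1, -1, -2, 2, 0, 2, 0]
Σy = 0, Σy² = 14, M = 7
μ = 0/7 = 0,  σ² = 14/7 − (0)² = 2
Independent increments: Var[S_17] = 17·σ² = 17·(2) = 34

34


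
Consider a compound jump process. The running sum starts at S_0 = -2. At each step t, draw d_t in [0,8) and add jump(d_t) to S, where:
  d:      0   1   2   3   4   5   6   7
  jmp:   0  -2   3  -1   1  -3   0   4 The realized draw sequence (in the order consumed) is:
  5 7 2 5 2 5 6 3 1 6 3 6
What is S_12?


-5

t=0: S=-2, d=5, jump=-3, S_1=-5
t=1: S=-5, d=7, jump=4, S_2=-1
t=2: S=-1, d=2, jump=3, S_3=2
t=3: S=2, d=5, jump=-3, S_4=-1
t=4: S=-1, d=2, jump=3, S_5=2
t=5: S=2, d=5, jump=-3, S_6=-1
t=6: S=-1, d=6, jump=0, S_7=-1
t=7: S=-1, d=3, jump=-1, S_8=-2
t=8: S=-2, d=1, jump=-2, S_9=-4
t=9: S=-4, d=6, jump=0, S_10=-4
t=10: S=-4, d=3, jump=-1, S_11=-5
t=11: S=-5, d=6, jump=0, S_12=-5


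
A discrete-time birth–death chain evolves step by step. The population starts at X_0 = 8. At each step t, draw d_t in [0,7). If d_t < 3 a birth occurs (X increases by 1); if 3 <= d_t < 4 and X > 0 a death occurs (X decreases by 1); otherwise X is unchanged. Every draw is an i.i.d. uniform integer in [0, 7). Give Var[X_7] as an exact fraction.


24/7

X can drop by at most 1 per step and X_0 = 8 > T = 7, so X_t >= 8 − t >= 1 > 0 for every t <= 7: the floor at 0 (the 'and X > 0' condition) never binds. Hence X_7 = X_0 + Σ_{t<7} Y_t with i.i.d. increments Y_t = y(d_t) ∈ {+1, −1, 0}.
Outcome values over d=0..6: [1, 1, 1, -1, 0, 0, 0]
Σy = 2, Σy² = 4, M = 7
μ = 2/7 = 2/7,  σ² = 4/7 − (2/7)² = 24/49
Independent increments: Var[X_7] = 7·σ² = 7·(24/49) = 24/7


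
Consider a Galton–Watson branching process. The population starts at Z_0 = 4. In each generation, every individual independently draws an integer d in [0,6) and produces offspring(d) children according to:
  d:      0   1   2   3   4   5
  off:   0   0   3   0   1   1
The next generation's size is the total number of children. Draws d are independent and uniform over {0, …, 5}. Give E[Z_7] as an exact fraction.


78125/69984

Outcome values over d=0..5: [0, 0, 3, 0, 1, 1]
Σy = 5, Σy² = 11, M = 6
μ = 5/6 = 5/6,  σ² = 11/6 − (5/6)² = 41/36
E[Z_0] = 4
E[Z_1] = 5/6·E[Z_0] = 10/3
E[Z_2] = 5/6·E[Z_1] = 25/9
E[Z_3] = 5/6·E[Z_2] = 125/54
E[Z_4] = 5/6·E[Z_3] = 625/324
E[Z_5] = 5/6·E[Z_4] = 3125/1944
E[Z_6] = 5/6·E[Z_5] = 15625/11664
E[Z_7] = 5/6·E[Z_6] = 78125/69984


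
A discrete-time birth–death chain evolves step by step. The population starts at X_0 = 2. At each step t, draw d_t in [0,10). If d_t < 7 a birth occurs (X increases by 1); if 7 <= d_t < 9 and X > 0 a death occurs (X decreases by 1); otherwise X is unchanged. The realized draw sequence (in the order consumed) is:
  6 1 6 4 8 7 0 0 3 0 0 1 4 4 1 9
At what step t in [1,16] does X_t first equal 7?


9

t=0: X=2, d=6 → birth, X_1=3
t=1: X=3, d=1 → birth, X_2=4
t=2: X=4, d=6 → birth, X_3=5
t=3: X=5, d=4 → birth, X_4=6
t=4: X=6, d=8 → death, X_5=5
t=5: X=5, d=7 → death, X_6=4
t=6: X=4, d=0 → birth, X_7=5
t=7: X=5, d=0 → birth, X_8=6
t=8: X=6, d=3 → birth, X_9=7
t=9: X=7, d=0 → birth, X_10=8
t=10: X=8, d=0 → birth, X_11=9
t=11: X=9, d=1 → birth, X_12=10
t=12: X=10, d=4 → birth, X_13=11
t=13: X=11, d=4 → birth, X_14=12
t=14: X=12, d=1 → birth, X_15=13
t=15: X=13, d=9 → hold, X_16=13


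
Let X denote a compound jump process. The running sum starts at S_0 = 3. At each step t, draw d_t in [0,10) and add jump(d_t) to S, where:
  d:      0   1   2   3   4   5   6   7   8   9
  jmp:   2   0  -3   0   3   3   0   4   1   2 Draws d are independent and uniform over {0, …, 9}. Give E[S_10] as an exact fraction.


Outcome values over d=0..9: [2, 0, -3, 0, 3, 3, 0, 4, 1, 2]
Σy = 12, Σy² = 52, M = 10
μ = 12/10 = 6/5,  σ² = 52/10 − (6/5)² = 94/25
E[S_10] = 3 + 10·(6/5) = 15

15


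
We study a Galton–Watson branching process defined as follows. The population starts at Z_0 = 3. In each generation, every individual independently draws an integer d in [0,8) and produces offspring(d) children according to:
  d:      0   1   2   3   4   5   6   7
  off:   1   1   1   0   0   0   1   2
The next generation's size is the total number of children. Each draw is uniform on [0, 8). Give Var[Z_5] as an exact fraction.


1328481/1048576

Outcome values over d=0..7: [1, 1, 1, 0, 0, 0, 1, 2]
Σy = 6, Σy² = 8, M = 8
μ = 6/8 = 3/4,  σ² = 8/8 − (3/4)² = 7/16
V_0 = 0, E_0 = 3
V_1 = 7/16·E_0 + (3/4)²·V_0 = 21/16;  E_1 = 9/4
V_2 = 7/16·E_1 + (3/4)²·V_1 = 441/256;  E_2 = 27/16
V_3 = 7/16·E_2 + (3/4)²·V_2 = 6993/4096;  E_3 = 81/64
V_4 = 7/16·E_3 + (3/4)²·V_3 = 99225/65536;  E_4 = 243/256
V_5 = 7/16·E_4 + (3/4)²·V_4 = 1328481/1048576;  E_5 = 729/1024


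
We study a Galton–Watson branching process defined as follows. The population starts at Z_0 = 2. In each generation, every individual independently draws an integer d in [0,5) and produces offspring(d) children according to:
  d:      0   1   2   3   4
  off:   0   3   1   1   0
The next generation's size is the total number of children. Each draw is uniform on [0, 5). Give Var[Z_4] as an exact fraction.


Outcome values over d=0..4: [0, 3, 1, 1, 0]
Σy = 5, Σy² = 11, M = 5
μ = 5/5 = 1,  σ² = 11/5 − (1)² = 6/5
V_0 = 0, E_0 = 2
V_1 = 6/5·E_0 + (1)²·V_0 = 12/5;  E_1 = 2
V_2 = 6/5·E_1 + (1)²·V_1 = 24/5;  E_2 = 2
V_3 = 6/5·E_2 + (1)²·V_2 = 36/5;  E_3 = 2
V_4 = 6/5·E_3 + (1)²·V_3 = 48/5;  E_4 = 2

48/5


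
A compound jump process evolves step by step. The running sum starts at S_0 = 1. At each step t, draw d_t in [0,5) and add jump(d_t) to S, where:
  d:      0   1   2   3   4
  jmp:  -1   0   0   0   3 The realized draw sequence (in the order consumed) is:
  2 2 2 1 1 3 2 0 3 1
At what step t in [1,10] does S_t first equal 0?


t=0: S=1, d=2, jump=0, S_1=1
t=1: S=1, d=2, jump=0, S_2=1
t=2: S=1, d=2, jump=0, S_3=1
t=3: S=1, d=1, jump=0, S_4=1
t=4: S=1, d=1, jump=0, S_5=1
t=5: S=1, d=3, jump=0, S_6=1
t=6: S=1, d=2, jump=0, S_7=1
t=7: S=1, d=0, jump=-1, S_8=0
t=8: S=0, d=3, jump=0, S_9=0
t=9: S=0, d=1, jump=0, S_10=0

8


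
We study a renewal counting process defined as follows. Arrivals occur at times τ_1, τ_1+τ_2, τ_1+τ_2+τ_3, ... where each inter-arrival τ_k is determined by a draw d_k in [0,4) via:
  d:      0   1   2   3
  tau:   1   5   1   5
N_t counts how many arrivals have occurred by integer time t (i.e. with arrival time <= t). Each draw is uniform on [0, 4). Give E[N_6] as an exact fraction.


Inter-arrival values over d=0..3: [1, 5, 1, 5]
Each d has probability 1/4, so the pmf of τ is: f(1) = 1/2, f(5) = 1/2
Renewal equation for m(n) = E[N_n]: condition on τ_1 = k (if k <= n, one arrival plus a fresh copy on the remaining n−k steps): m(n) = F(n) + Σ_{k<=n} f(k)·m(n−k), where F(n) = P(τ <= n) and m(0) = 0
m(1) = F(1) = 1/2
m(2) = F(2) + f(1)·m(1) = 1/2 + 1/2·1/2 = 3/4
m(3) = F(3) + f(1)·m(2) = 1/2 + 1/2·3/4 = 7/8
m(4) = F(4) + f(1)·m(3) = 1/2 + 1/2·7/8 = 15/16
m(5) = F(5) + f(1)·m(4) = 1 + 1/2·15/16 = 47/32
m(6) = F(6) + f(1)·m(5) + f(5)·m(1) = 1 + 1/2·47/32 + 1/2·1/2 = 127/64
E[N_6] = m(6) = 127/64

127/64


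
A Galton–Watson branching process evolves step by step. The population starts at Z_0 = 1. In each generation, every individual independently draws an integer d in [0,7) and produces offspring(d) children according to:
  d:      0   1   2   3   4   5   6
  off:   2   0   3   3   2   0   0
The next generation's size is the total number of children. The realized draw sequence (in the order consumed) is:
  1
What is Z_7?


gen 0: Z_0=1, draws=[1], offspring=[0], Z_1=0
gen 1: Z_1=0, draws=[], offspring=[], Z_2=0
gen 2: Z_2=0, draws=[], offspring=[], Z_3=0
gen 3: Z_3=0, draws=[], offspring=[], Z_4=0
gen 4: Z_4=0, draws=[], offspring=[], Z_5=0
gen 5: Z_5=0, draws=[], offspring=[], Z_6=0
gen 6: Z_6=0, draws=[], offspring=[], Z_7=0

0


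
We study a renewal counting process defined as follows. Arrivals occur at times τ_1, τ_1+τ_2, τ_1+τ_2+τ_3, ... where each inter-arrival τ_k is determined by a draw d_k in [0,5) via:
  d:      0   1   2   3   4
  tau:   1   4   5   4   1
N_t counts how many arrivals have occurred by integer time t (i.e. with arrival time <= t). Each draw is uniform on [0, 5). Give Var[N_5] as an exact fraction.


Inter-arrival values over d=0..4: [1, 4, 5, 4, 1]
Each d has probability 1/5, so the pmf of τ is: f(1) = 2/5, f(4) = 2/5, f(5) = 1/5
Let p_n(j) = P(N_n = j), with p_0 = [1]. Condition on τ_1: p_n(0) = P(τ > n), and for j >= 1, p_n(j) = Σ_{k<=n} f(k)·p_{n−k}(j−1)
p_1 = [3/5, 2/5]  (j = 0..1)
p_2 = [3/5, 6/25, 4/25]  (j = 0..2)
p_3 = [3/5, 6/25, 12/125, 8/125]  (j = 0..3)
p_4 = [1/5, 16/25, 12/125, 24/625, 16/625]  (j = 0..4)
p_5 = [0, 13/25, 52/125, 24/625, 48/3125, 32/3125]  (j = 0..5)
E[N_5] = Σ j·p_5(j) = 4937/3125;  E[N_5²] = Σ j²·p_5(j) = 9473/3125
Var[N_5] = 9473/3125 − (4937/3125)² = 5229156/9765625

5229156/9765625


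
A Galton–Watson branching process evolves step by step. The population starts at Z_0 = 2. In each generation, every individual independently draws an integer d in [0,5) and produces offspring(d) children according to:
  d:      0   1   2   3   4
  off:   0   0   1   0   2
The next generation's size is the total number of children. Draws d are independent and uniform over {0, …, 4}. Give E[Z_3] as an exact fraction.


Outcome values over d=0..4: [0, 0, 1, 0, 2]
Σy = 3, Σy² = 5, M = 5
μ = 3/5 = 3/5,  σ² = 5/5 − (3/5)² = 16/25
E[Z_0] = 2
E[Z_1] = 3/5·E[Z_0] = 6/5
E[Z_2] = 3/5·E[Z_1] = 18/25
E[Z_3] = 3/5·E[Z_2] = 54/125

54/125


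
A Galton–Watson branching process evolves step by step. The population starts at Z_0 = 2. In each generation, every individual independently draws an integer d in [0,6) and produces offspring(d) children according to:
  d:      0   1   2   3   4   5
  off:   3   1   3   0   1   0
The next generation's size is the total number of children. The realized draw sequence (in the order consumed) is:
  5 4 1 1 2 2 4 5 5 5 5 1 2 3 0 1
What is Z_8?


gen 0: Z_0=2, draws=[5, 4], offspring=[0, 1], Z_1=1
gen 1: Z_1=1, draws=[1], offspring=[1], Z_2=1
gen 2: Z_2=1, draws=[1], offspring=[1], Z_3=1
gen 3: Z_3=1, draws=[2], offspring=[3], Z_4=3
gen 4: Z_4=3, draws=[2, 4, 5], offspring=[3, 1, 0], Z_5=4
gen 5: Z_5=4, draws=[5, 5, 5, 1], offspring=[0, 0, 0, 1], Z_6=1
gen 6: Z_6=1, draws=[2], offspring=[3], Z_7=3
gen 7: Z_7=3, draws=[3, 0, 1], offspring=[0, 3, 1], Z_8=4

4


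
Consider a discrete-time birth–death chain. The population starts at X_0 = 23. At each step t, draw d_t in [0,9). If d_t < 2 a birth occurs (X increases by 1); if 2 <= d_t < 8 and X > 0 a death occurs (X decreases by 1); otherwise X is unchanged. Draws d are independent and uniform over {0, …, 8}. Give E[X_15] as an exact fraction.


X can drop by at most 1 per step and X_0 = 23 > T = 15, so X_t >= 23 − t >= 8 > 0 for every t <= 15: the floor at 0 (the 'and X > 0' condition) never binds. Hence X_15 = X_0 + Σ_{t<15} Y_t with i.i.d. increments Y_t = y(d_t) ∈ {+1, −1, 0}.
Outcome values over d=0..8: [1, 1, -1, -1, -1, -1, -1, -1, 0]
Σy = -4, Σy² = 8, M = 9
μ = -4/9 = -4/9,  σ² = 8/9 − (-4/9)² = 56/81
E[X_15] = 23 + 15·(-4/9) = 49/3

49/3


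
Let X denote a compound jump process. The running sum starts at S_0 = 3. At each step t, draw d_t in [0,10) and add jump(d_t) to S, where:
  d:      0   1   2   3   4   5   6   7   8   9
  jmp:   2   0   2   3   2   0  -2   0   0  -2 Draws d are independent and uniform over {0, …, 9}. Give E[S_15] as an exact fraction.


Outcome values over d=0..9: [2, 0, 2, 3, 2, 0, -2, 0, 0, -2]
Σy = 5, Σy² = 29, M = 10
μ = 5/10 = 1/2,  σ² = 29/10 − (1/2)² = 53/20
E[S_15] = 3 + 15·(1/2) = 21/2

21/2


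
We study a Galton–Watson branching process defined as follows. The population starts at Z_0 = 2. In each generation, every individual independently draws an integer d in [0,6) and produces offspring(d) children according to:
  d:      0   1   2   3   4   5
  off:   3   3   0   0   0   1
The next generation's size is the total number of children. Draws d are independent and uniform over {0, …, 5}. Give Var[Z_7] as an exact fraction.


Outcome values over d=0..5: [3, 3, 0, 0, 0, 1]
Σy = 7, Σy² = 19, M = 6
μ = 7/6 = 7/6,  σ² = 19/6 − (7/6)² = 65/36
V_0 = 0, E_0 = 2
V_1 = 65/36·E_0 + (7/6)²·V_0 = 65/18;  E_1 = 7/3
V_2 = 65/36·E_1 + (7/6)²·V_1 = 5915/648;  E_2 = 49/18
V_3 = 65/36·E_2 + (7/6)²·V_2 = 404495/23328;  E_3 = 343/108
V_4 = 65/36·E_3 + (7/6)²·V_3 = 24635975/839808;  E_4 = 2401/648
V_5 = 65/36·E_4 + (7/6)²·V_4 = 1409423015/30233088;  E_5 = 16807/3888
V_6 = 65/36·E_5 + (7/6)²·V_5 = 77556657815/1088391168;  E_6 = 117649/23328
V_7 = 65/36·E_6 + (7/6)²·V_6 = 4157063296295/39182082048;  E_7 = 823543/139968

4157063296295/39182082048


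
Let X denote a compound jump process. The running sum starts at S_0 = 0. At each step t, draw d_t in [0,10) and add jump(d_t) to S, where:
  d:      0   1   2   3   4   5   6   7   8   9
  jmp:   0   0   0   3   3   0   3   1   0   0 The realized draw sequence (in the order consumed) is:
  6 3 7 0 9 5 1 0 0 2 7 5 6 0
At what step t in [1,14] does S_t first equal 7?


3

t=0: S=0, d=6, jump=3, S_1=3
t=1: S=3, d=3, jump=3, S_2=6
t=2: S=6, d=7, jump=1, S_3=7
t=3: S=7, d=0, jump=0, S_4=7
t=4: S=7, d=9, jump=0, S_5=7
t=5: S=7, d=5, jump=0, S_6=7
t=6: S=7, d=1, jump=0, S_7=7
t=7: S=7, d=0, jump=0, S_8=7
t=8: S=7, d=0, jump=0, S_9=7
t=9: S=7, d=2, jump=0, S_10=7
t=10: S=7, d=7, jump=1, S_11=8
t=11: S=8, d=5, jump=0, S_12=8
t=12: S=8, d=6, jump=3, S_13=11
t=13: S=11, d=0, jump=0, S_14=11


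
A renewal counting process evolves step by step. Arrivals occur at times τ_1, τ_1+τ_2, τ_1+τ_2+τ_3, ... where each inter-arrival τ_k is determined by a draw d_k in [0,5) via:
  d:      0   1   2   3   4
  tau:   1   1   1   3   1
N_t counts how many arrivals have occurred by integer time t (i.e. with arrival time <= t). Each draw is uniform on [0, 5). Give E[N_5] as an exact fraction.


Inter-arrival values over d=0..4: [1, 1, 1, 3, 1]
Each d has probability 1/5, so the pmf of τ is: f(1) = 4/5, f(3) = 1/5
Renewal equation for m(n) = E[N_n]: condition on τ_1 = k (if k <= n, one arrival plus a fresh copy on the remaining n−k steps): m(n) = F(n) + Σ_{k<=n} f(k)·m(n−k), where F(n) = P(τ <= n) and m(0) = 0
m(1) = F(1) = 4/5
m(2) = F(2) + f(1)·m(1) = 4/5 + 4/5·4/5 = 36/25
m(3) = F(3) + f(1)·m(2) = 1 + 4/5·36/25 = 269/125
m(4) = F(4) + f(1)·m(3) + f(3)·m(1) = 1 + 4/5·269/125 + 1/5·4/5 = 1801/625
m(5) = F(5) + f(1)·m(4) + f(3)·m(2) = 1 + 4/5·1801/625 + 1/5·36/25 = 11229/3125
E[N_5] = m(5) = 11229/3125

11229/3125


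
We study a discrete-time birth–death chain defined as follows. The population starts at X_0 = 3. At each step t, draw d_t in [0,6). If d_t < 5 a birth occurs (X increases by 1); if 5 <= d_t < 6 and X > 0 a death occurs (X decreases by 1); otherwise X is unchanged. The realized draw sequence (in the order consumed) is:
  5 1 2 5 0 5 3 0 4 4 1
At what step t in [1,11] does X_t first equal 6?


9

t=0: X=3, d=5 → death, X_1=2
t=1: X=2, d=1 → birth, X_2=3
t=2: X=3, d=2 → birth, X_3=4
t=3: X=4, d=5 → death, X_4=3
t=4: X=3, d=0 → birth, X_5=4
t=5: X=4, d=5 → death, X_6=3
t=6: X=3, d=3 → birth, X_7=4
t=7: X=4, d=0 → birth, X_8=5
t=8: X=5, d=4 → birth, X_9=6
t=9: X=6, d=4 → birth, X_10=7
t=10: X=7, d=1 → birth, X_11=8


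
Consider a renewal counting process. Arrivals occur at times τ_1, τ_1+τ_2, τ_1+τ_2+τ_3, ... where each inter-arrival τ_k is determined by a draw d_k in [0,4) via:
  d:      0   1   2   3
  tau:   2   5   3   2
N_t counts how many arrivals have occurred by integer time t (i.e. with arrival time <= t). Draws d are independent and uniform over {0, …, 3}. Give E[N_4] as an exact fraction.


1

Inter-arrival values over d=0..3: [2, 5, 3, 2]
Each d has probability 1/4, so the pmf of τ is: f(2) = 1/2, f(3) = 1/4, f(5) = 1/4
Renewal equation for m(n) = E[N_n]: condition on τ_1 = k (if k <= n, one arrival plus a fresh copy on the remaining n−k steps): m(n) = F(n) + Σ_{k<=n} f(k)·m(n−k), where F(n) = P(τ <= n) and m(0) = 0
m(1) = F(1) = 0
m(2) = F(2) = 1/2
m(3) = F(3) = 3/4
m(4) = F(4) + f(2)·m(2) = 3/4 + 1/2·1/2 = 1
E[N_4] = m(4) = 1


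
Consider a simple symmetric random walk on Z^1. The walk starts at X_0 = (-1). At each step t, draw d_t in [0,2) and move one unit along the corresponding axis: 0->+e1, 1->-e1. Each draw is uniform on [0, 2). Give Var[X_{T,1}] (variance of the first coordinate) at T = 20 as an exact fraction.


Outcome values over d=0..1: [1, -1]
Σy = 0, Σy² = 2, M = 2
μ = 0/2 = 0,  σ² = 2/2 − (0)² = 1
Independent increments: Var[X_20] = 20·σ² = 20·(1) = 20

20


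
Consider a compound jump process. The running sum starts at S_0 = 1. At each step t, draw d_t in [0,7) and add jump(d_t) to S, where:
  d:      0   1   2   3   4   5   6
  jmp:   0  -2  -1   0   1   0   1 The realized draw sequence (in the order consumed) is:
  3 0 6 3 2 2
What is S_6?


t=0: S=1, d=3, jump=0, S_1=1
t=1: S=1, d=0, jump=0, S_2=1
t=2: S=1, d=6, jump=1, S_3=2
t=3: S=2, d=3, jump=0, S_4=2
t=4: S=2, d=2, jump=-1, S_5=1
t=5: S=1, d=2, jump=-1, S_6=0

0


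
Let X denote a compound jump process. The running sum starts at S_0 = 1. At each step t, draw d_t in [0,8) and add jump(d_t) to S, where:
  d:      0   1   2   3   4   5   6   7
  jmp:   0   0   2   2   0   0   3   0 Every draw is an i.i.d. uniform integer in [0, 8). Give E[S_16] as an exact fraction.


15

Outcome values over d=0..7: [0, 0, 2, 2, 0, 0, 3, 0]
Σy = 7, Σy² = 17, M = 8
μ = 7/8 = 7/8,  σ² = 17/8 − (7/8)² = 87/64
E[S_16] = 1 + 16·(7/8) = 15


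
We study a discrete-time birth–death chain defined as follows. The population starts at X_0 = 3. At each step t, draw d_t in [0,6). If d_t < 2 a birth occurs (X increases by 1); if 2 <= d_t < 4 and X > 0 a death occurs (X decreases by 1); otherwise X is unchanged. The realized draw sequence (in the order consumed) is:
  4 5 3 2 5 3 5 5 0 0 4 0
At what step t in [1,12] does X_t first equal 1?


4

t=0: X=3, d=4 → hold, X_1=3
t=1: X=3, d=5 → hold, X_2=3
t=2: X=3, d=3 → death, X_3=2
t=3: X=2, d=2 → death, X_4=1
t=4: X=1, d=5 → hold, X_5=1
t=5: X=1, d=3 → death, X_6=0
t=6: X=0, d=5 → hold, X_7=0
t=7: X=0, d=5 → hold, X_8=0
t=8: X=0, d=0 → birth, X_9=1
t=9: X=1, d=0 → birth, X_10=2
t=10: X=2, d=4 → hold, X_11=2
t=11: X=2, d=0 → birth, X_12=3


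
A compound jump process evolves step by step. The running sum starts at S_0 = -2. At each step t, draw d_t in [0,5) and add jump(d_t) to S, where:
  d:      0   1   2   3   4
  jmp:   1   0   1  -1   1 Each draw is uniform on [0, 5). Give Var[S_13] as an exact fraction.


208/25

Outcome values over d=0..4: [1, 0, 1, -1, 1]
Σy = 2, Σy² = 4, M = 5
μ = 2/5 = 2/5,  σ² = 4/5 − (2/5)² = 16/25
Independent increments: Var[S_13] = 13·σ² = 13·(16/25) = 208/25


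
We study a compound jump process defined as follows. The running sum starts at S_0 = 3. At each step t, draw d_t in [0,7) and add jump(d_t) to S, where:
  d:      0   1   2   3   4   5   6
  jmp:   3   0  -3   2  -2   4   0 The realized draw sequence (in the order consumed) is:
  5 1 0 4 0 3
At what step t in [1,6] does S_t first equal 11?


5

t=0: S=3, d=5, jump=4, S_1=7
t=1: S=7, d=1, jump=0, S_2=7
t=2: S=7, d=0, jump=3, S_3=10
t=3: S=10, d=4, jump=-2, S_4=8
t=4: S=8, d=0, jump=3, S_5=11
t=5: S=11, d=3, jump=2, S_6=13


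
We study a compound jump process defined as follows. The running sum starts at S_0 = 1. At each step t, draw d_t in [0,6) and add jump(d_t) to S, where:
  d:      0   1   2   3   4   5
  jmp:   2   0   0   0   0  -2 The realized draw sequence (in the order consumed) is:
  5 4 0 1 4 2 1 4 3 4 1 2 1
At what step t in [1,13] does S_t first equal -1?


1

t=0: S=1, d=5, jump=-2, S_1=-1
t=1: S=-1, d=4, jump=0, S_2=-1
t=2: S=-1, d=0, jump=2, S_3=1
t=3: S=1, d=1, jump=0, S_4=1
t=4: S=1, d=4, jump=0, S_5=1
t=5: S=1, d=2, jump=0, S_6=1
t=6: S=1, d=1, jump=0, S_7=1
t=7: S=1, d=4, jump=0, S_8=1
t=8: S=1, d=3, jump=0, S_9=1
t=9: S=1, d=4, jump=0, S_10=1
t=10: S=1, d=1, jump=0, S_11=1
t=11: S=1, d=2, jump=0, S_12=1
t=12: S=1, d=1, jump=0, S_13=1


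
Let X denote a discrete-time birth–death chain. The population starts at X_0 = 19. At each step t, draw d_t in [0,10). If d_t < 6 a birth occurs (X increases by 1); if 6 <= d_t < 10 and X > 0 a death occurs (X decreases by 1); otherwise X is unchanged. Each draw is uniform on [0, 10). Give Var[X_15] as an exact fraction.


72/5

X can drop by at most 1 per step and X_0 = 19 > T = 15, so X_t >= 19 − t >= 4 > 0 for every t <= 15: the floor at 0 (the 'and X > 0' condition) never binds. Hence X_15 = X_0 + Σ_{t<15} Y_t with i.i.d. increments Y_t = y(d_t) ∈ {+1, −1, 0}.
Outcome values over d=0..9: [1, 1, 1, 1, 1, 1, -1, -1, -1, -1]
Σy = 2, Σy² = 10, M = 10
μ = 2/10 = 1/5,  σ² = 10/10 − (1/5)² = 24/25
Independent increments: Var[X_15] = 15·σ² = 15·(24/25) = 72/5


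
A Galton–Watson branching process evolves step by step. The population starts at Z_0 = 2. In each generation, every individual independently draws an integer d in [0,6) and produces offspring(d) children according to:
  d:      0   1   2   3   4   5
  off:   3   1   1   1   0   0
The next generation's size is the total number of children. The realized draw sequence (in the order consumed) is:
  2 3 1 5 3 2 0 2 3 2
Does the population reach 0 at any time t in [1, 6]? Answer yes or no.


no

gen 0: Z_0=2, draws=[2, 3], offspring=[1, 1], Z_1=2
gen 1: Z_1=2, draws=[1, 5], offspring=[1, 0], Z_2=1
gen 2: Z_2=1, draws=[3], offspring=[1], Z_3=1
gen 3: Z_3=1, draws=[2], offspring=[1], Z_4=1
gen 4: Z_4=1, draws=[0], offspring=[3], Z_5=3
gen 5: Z_5=3, draws=[2, 3, 2], offspring=[1, 1, 1], Z_6=3


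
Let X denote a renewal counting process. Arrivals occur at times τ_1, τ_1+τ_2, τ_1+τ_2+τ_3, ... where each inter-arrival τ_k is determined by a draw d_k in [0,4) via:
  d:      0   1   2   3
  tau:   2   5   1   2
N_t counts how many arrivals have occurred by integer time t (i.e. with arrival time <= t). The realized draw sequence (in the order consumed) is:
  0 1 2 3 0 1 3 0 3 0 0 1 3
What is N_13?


5

draw d_1=0: τ_1=2, arrival time A_1=2
draw d_2=1: τ_2=5, arrival time A_2=7
draw d_3=2: τ_3=1, arrival time A_3=8
draw d_4=3: τ_4=2, arrival time A_4=10
draw d_5=0: τ_5=2, arrival time A_5=12
draw d_6=1: τ_6=5, arrival time A_6=17
draw d_7=3: τ_7=2, arrival time A_7=19
draw d_8=0: τ_8=2, arrival time A_8=21
draw d_9=3: τ_9=2, arrival time A_9=23
draw d_10=0: τ_10=2, arrival time A_10=25
draw d_11=0: τ_11=2, arrival time A_11=27
draw d_12=1: τ_12=5, arrival time A_12=32
draw d_13=3: τ_13=2, arrival time A_13=34
N_t over t=0..13: 0:0 1:0 2:1 3:1 4:1 5:1 6:1 7:2 8:3 9:3 10:4 11:4 12:5 13:5


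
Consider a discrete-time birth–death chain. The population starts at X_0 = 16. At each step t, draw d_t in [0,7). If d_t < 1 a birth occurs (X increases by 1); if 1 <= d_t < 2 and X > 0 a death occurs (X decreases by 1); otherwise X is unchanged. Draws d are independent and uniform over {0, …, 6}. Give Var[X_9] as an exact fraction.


18/7

X can drop by at most 1 per step and X_0 = 16 > T = 9, so X_t >= 16 − t >= 7 > 0 for every t <= 9: the floor at 0 (the 'and X > 0' condition) never binds. Hence X_9 = X_0 + Σ_{t<9} Y_t with i.i.d. increments Y_t = y(d_t) ∈ {+1, −1, 0}.
Outcome values over d=0..6: [1, -1, 0, 0, 0, 0, 0]
Σy = 0, Σy² = 2, M = 7
μ = 0/7 = 0,  σ² = 2/7 − (0)² = 2/7
Independent increments: Var[X_9] = 9·σ² = 9·(2/7) = 18/7


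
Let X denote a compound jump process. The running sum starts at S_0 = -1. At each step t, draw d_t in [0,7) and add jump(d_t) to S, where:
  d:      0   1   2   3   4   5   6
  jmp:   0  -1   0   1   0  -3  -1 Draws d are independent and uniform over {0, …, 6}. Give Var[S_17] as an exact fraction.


1156/49

Outcome values over d=0..6: [0, -1, 0, 1, 0, -3, -1]
Σy = -4, Σy² = 12, M = 7
μ = -4/7 = -4/7,  σ² = 12/7 − (-4/7)² = 68/49
Independent increments: Var[S_17] = 17·σ² = 17·(68/49) = 1156/49


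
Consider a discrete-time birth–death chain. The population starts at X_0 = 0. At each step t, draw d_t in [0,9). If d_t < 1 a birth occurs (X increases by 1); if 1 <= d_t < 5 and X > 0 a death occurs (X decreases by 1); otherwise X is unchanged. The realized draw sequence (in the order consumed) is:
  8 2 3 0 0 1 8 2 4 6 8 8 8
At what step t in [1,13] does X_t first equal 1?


t=0: X=0, d=8 → hold, X_1=0
t=1: X=0, d=2 → hold, X_2=0
t=2: X=0, d=3 → hold, X_3=0
t=3: X=0, d=0 → birth, X_4=1
t=4: X=1, d=0 → birth, X_5=2
t=5: X=2, d=1 → death, X_6=1
t=6: X=1, d=8 → hold, X_7=1
t=7: X=1, d=2 → death, X_8=0
t=8: X=0, d=4 → hold, X_9=0
t=9: X=0, d=6 → hold, X_10=0
t=10: X=0, d=8 → hold, X_11=0
t=11: X=0, d=8 → hold, X_12=0
t=12: X=0, d=8 → hold, X_13=0

4


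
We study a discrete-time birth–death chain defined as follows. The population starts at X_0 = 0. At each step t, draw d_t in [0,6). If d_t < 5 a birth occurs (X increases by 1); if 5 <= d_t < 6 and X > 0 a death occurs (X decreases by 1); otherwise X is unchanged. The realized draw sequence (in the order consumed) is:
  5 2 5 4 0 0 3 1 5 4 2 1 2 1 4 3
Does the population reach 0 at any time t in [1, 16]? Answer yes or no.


t=0: X=0, d=5 → hold, X_1=0
t=1: X=0, d=2 → birth, X_2=1
t=2: X=1, d=5 → death, X_3=0
t=3: X=0, d=4 → birth, X_4=1
t=4: X=1, d=0 → birth, X_5=2
t=5: X=2, d=0 → birth, X_6=3
t=6: X=3, d=3 → birth, X_7=4
t=7: X=4, d=1 → birth, X_8=5
t=8: X=5, d=5 → death, X_9=4
t=9: X=4, d=4 → birth, X_10=5
t=10: X=5, d=2 → birth, X_11=6
t=11: X=6, d=1 → birth, X_12=7
t=12: X=7, d=2 → birth, X_13=8
t=13: X=8, d=1 → birth, X_14=9
t=14: X=9, d=4 → birth, X_15=10
t=15: X=10, d=3 → birth, X_16=11

yes


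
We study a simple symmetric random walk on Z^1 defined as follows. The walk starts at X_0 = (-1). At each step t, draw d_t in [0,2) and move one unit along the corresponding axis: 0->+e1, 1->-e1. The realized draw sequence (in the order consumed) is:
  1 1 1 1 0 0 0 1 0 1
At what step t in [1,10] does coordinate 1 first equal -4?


3

t=0: X=(-1), d=1 → -e1, X_1=(-2)
t=1: X=(-2), d=1 → -e1, X_2=(-3)
t=2: X=(-3), d=1 → -e1, X_3=(-4)
t=3: X=(-4), d=1 → -e1, X_4=(-5)
t=4: X=(-5), d=0 → +e1, X_5=(-4)
t=5: X=(-4), d=0 → +e1, X_6=(-3)
t=6: X=(-3), d=0 → +e1, X_7=(-2)
t=7: X=(-2), d=1 → -e1, X_8=(-3)
t=8: X=(-3), d=0 → +e1, X_9=(-2)
t=9: X=(-2), d=1 → -e1, X_10=(-3)


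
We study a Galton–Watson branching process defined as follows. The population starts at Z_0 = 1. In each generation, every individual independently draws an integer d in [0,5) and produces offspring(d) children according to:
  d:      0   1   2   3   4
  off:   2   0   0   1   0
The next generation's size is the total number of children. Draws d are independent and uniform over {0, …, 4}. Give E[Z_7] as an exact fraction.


2187/78125

Outcome values over d=0..4: [2, 0, 0, 1, 0]
Σy = 3, Σy² = 5, M = 5
μ = 3/5 = 3/5,  σ² = 5/5 − (3/5)² = 16/25
E[Z_0] = 1
E[Z_1] = 3/5·E[Z_0] = 3/5
E[Z_2] = 3/5·E[Z_1] = 9/25
E[Z_3] = 3/5·E[Z_2] = 27/125
E[Z_4] = 3/5·E[Z_3] = 81/625
E[Z_5] = 3/5·E[Z_4] = 243/3125
E[Z_6] = 3/5·E[Z_5] = 729/15625
E[Z_7] = 3/5·E[Z_6] = 2187/78125


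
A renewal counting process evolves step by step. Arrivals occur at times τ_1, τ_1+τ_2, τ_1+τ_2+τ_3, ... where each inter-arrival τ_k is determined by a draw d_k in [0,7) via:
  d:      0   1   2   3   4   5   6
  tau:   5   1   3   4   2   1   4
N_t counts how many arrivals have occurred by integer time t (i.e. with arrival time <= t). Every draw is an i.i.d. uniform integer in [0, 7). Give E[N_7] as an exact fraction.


1842409/823543

Inter-arrival values over d=0..6: [5, 1, 3, 4, 2, 1, 4]
Each d has probability 1/7, so the pmf of τ is: f(1) = 2/7, f(2) = 1/7, f(3) = 1/7, f(4) = 2/7, f(5) = 1/7
Renewal equation for m(n) = E[N_n]: condition on τ_1 = k (if k <= n, one arrival plus a fresh copy on the remaining n−k steps): m(n) = F(n) + Σ_{k<=n} f(k)·m(n−k), where F(n) = P(τ <= n) and m(0) = 0
m(1) = F(1) = 2/7
m(2) = F(2) + f(1)·m(1) = 3/7 + 2/7·2/7 = 25/49
m(3) = F(3) + f(1)·m(2) + f(2)·m(1) = 4/7 + 2/7·25/49 + 1/7·2/7 = 260/343
m(4) = F(4) + f(1)·m(3) + f(2)·m(2) + f(3)·m(1) = 6/7 + 2/7·260/343 + 1/7·25/49 + 1/7·2/7 = 2851/2401
m(5) = F(5) + f(1)·m(4) + f(2)·m(3) + f(3)·m(2) + f(4)·m(1) = 1 + 2/7·2851/2401 + 1/7·260/343 + 1/7·25/49 + 2/7·2/7 = 26926/16807
m(6) = F(6) + f(1)·m(5) + f(2)·m(4) + f(3)·m(3) + f(4)·m(2) + f(5)·m(1) = 1 + 2/7·26926/16807 + 1/7·2851/2401 + 1/7·260/343 + 2/7·25/49 + 1/7·2/7 = 226150/117649
m(7) = F(7) + f(1)·m(6) + f(2)·m(5) + f(3)·m(4) + f(4)·m(3) + f(5)·m(2) = 1 + 2/7·226150/117649 + 1/7·26926/16807 + 1/7·2851/2401 + 2/7·260/343 + 1/7·25/49 = 1842409/823543
E[N_7] = m(7) = 1842409/823543


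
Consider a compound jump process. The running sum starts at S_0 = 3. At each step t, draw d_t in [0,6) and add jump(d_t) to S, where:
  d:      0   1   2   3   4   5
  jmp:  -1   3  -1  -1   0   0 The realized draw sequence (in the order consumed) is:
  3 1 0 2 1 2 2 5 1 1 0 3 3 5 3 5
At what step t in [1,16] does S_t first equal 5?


t=0: S=3, d=3, jump=-1, S_1=2
t=1: S=2, d=1, jump=3, S_2=5
t=2: S=5, d=0, jump=-1, S_3=4
t=3: S=4, d=2, jump=-1, S_4=3
t=4: S=3, d=1, jump=3, S_5=6
t=5: S=6, d=2, jump=-1, S_6=5
t=6: S=5, d=2, jump=-1, S_7=4
t=7: S=4, d=5, jump=0, S_8=4
t=8: S=4, d=1, jump=3, S_9=7
t=9: S=7, d=1, jump=3, S_10=10
t=10: S=10, d=0, jump=-1, S_11=9
t=11: S=9, d=3, jump=-1, S_12=8
t=12: S=8, d=3, jump=-1, S_13=7
t=13: S=7, d=5, jump=0, S_14=7
t=14: S=7, d=3, jump=-1, S_15=6
t=15: S=6, d=5, jump=0, S_16=6

2


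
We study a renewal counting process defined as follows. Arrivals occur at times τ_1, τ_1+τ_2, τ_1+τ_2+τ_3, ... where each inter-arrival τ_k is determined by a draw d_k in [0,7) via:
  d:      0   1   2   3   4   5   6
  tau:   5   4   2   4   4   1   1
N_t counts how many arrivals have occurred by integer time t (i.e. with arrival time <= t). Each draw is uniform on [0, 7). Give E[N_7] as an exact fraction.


Inter-arrival values over d=0..6: [5, 4, 2, 4, 4, 1, 1]
Each d has probability 1/7, so the pmf of τ is: f(1) = 2/7, f(2) = 1/7, f(4) = 3/7, f(5) = 1/7
Renewal equation for m(n) = E[N_n]: condition on τ_1 = k (if k <= n, one arrival plus a fresh copy on the remaining n−k steps): m(n) = F(n) + Σ_{k<=n} f(k)·m(n−k), where F(n) = P(τ <= n) and m(0) = 0
m(1) = F(1) = 2/7
m(2) = F(2) + f(1)·m(1) = 3/7 + 2/7·2/7 = 25/49
m(3) = F(3) + f(1)·m(2) + f(2)·m(1) = 3/7 + 2/7·25/49 + 1/7·2/7 = 211/343
m(4) = F(4) + f(1)·m(3) + f(2)·m(2) = 6/7 + 2/7·211/343 + 1/7·25/49 = 2655/2401
m(5) = F(5) + f(1)·m(4) + f(2)·m(3) + f(4)·m(1) = 1 + 2/7·2655/2401 + 1/7·211/343 + 3/7·2/7 = 25652/16807
m(6) = F(6) + f(1)·m(5) + f(2)·m(4) + f(4)·m(2) + f(5)·m(1) = 1 + 2/7·25652/16807 + 1/7·2655/2401 + 3/7·25/49 + 1/7·2/7 = 218065/117649
m(7) = F(7) + f(1)·m(6) + f(2)·m(5) + f(4)·m(3) + f(5)·m(2) = 1 + 2/7·218065/117649 + 1/7·25652/16807 + 3/7·211/343 + 1/7·25/49 = 1716381/823543
E[N_7] = m(7) = 1716381/823543

1716381/823543


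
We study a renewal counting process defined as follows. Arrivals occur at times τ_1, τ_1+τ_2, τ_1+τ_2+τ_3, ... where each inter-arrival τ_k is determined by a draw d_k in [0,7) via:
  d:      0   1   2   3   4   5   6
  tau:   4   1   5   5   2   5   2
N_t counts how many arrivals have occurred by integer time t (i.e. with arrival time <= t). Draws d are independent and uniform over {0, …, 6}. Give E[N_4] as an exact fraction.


1863/2401

Inter-arrival values over d=0..6: [4, 1, 5, 5, 2, 5, 2]
Each d has probability 1/7, so the pmf of τ is: f(1) = 1/7, f(2) = 2/7, f(4) = 1/7, f(5) = 3/7
Renewal equation for m(n) = E[N_n]: condition on τ_1 = k (if k <= n, one arrival plus a fresh copy on the remaining n−k steps): m(n) = F(n) + Σ_{k<=n} f(k)·m(n−k), where F(n) = P(τ <= n) and m(0) = 0
m(1) = F(1) = 1/7
m(2) = F(2) + f(1)·m(1) = 3/7 + 1/7·1/7 = 22/49
m(3) = F(3) + f(1)·m(2) + f(2)·m(1) = 3/7 + 1/7·22/49 + 2/7·1/7 = 183/343
m(4) = F(4) + f(1)·m(3) + f(2)·m(2) = 4/7 + 1/7·183/343 + 2/7·22/49 = 1863/2401
E[N_4] = m(4) = 1863/2401


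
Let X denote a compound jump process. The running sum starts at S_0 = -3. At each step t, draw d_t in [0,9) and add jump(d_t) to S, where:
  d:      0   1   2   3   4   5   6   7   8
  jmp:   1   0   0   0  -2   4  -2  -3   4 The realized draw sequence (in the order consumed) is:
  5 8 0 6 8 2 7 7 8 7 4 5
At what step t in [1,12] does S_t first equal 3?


10

t=0: S=-3, d=5, jump=4, S_1=1
t=1: S=1, d=8, jump=4, S_2=5
t=2: S=5, d=0, jump=1, S_3=6
t=3: S=6, d=6, jump=-2, S_4=4
t=4: S=4, d=8, jump=4, S_5=8
t=5: S=8, d=2, jump=0, S_6=8
t=6: S=8, d=7, jump=-3, S_7=5
t=7: S=5, d=7, jump=-3, S_8=2
t=8: S=2, d=8, jump=4, S_9=6
t=9: S=6, d=7, jump=-3, S_10=3
t=10: S=3, d=4, jump=-2, S_11=1
t=11: S=1, d=5, jump=4, S_12=5
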